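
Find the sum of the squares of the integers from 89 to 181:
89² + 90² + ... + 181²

Use ∑_{k=1}^{n} k² = n(n+1)(2n+1)/6, then subtract the first 88 terms.
∑_{k=1}^{181} k² = 181×182×363/6 = 1992991
∑_{k=1}^{88} k² = 88×89×177/6 = 231044
∑_{k=89}^{181} k² = 1992991 - 231044 = 1761947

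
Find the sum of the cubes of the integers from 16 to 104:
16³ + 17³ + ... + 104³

Use ∑_{k=1}^{n} k³ = [n(n+1)/2]², then subtract the first 15 terms.
∑_{k=1}^{104} k³ = [104×105/2]² = 5460² = 29811600
∑_{k=1}^{15} k³ = [15×16/2]² = 120² = 14400
∑_{k=16}^{104} k³ = 29811600 - 14400 = 29797200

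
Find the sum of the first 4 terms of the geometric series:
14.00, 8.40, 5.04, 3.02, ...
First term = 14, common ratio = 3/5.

Sₙ = a(1 - rⁿ) / (1 - r)
S_4 = 14(1 - (3/5)^4) / (1 - (3/5))
S_4 = 14(1 - (81/625)) / (2/5)
S_4 = 3808/125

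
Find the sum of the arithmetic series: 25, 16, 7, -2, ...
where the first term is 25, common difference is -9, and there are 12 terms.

Sₙ = n/2 × (first + last)
Last term = a + (n-1)d = 25 + (12-1)×(-9) = -74
S_12 = 12/2 × (25 + (-74))
S_12 = 12/2 × (-49) = -294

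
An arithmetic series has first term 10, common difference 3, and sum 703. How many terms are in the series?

Using S = n/2 × [2a + (n-1)d]
703 = n/2 × [2(10) + (n-1)(3)]
703 = n/2 × [20 + 3n - 3]
1406 = n × [17 + 3n]
3n² + (17)n - 1406 = 0
Discriminant: Δ = (17)² - 4(3)(-1406) = 289 + 16872 = 17161
√Δ = 131
n = [-(17) + √Δ] / (2·3) = (-17 + 131) / 6 = 114 / 6 = 19
(The negative root is discarded since n must be a positive integer.)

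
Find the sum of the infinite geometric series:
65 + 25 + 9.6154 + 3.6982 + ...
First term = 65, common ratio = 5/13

For |r| < 1, S = a / (1 - r)
S = 65 / (1 - (5/13))
S = 65 / (8/13)
S = 845/8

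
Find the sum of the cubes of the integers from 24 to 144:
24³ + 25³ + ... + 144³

Use ∑_{k=1}^{n} k³ = [n(n+1)/2]², then subtract the first 23 terms.
∑_{k=1}^{144} k³ = [144×145/2]² = 10440² = 108993600
∑_{k=1}^{23} k³ = [23×24/2]² = 276² = 76176
∑_{k=24}^{144} k³ = 108993600 - 76176 = 108917424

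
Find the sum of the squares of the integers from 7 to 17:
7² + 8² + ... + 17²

Use ∑_{k=1}^{n} k² = n(n+1)(2n+1)/6, then subtract the first 6 terms.
∑_{k=1}^{17} k² = 17×18×35/6 = 1785
∑_{k=1}^{6} k² = 6×7×13/6 = 91
∑_{k=7}^{17} k² = 1785 - 91 = 1694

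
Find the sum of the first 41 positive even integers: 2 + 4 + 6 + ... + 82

Sum of first n even numbers = n(n+1)
= 41×42
= 1722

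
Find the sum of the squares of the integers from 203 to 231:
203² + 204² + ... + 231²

Use ∑_{k=1}^{n} k² = n(n+1)(2n+1)/6, then subtract the first 202 terms.
∑_{k=1}^{231} k² = 231×232×463/6 = 4135516
∑_{k=1}^{202} k² = 202×203×405/6 = 2767905
∑_{k=203}^{231} k² = 4135516 - 2767905 = 1367611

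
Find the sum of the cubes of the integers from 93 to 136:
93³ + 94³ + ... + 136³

Use ∑_{k=1}^{n} k³ = [n(n+1)/2]², then subtract the first 92 terms.
∑_{k=1}^{136} k³ = [136×137/2]² = 9316² = 86787856
∑_{k=1}^{92} k³ = [92×93/2]² = 4278² = 18301284
∑_{k=93}^{136} k³ = 86787856 - 18301284 = 68486572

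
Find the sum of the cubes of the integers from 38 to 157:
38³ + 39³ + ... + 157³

Use ∑_{k=1}^{n} k³ = [n(n+1)/2]², then subtract the first 37 terms.
∑_{k=1}^{157} k³ = [157×158/2]² = 12403² = 153834409
∑_{k=1}^{37} k³ = [37×38/2]² = 703² = 494209
∑_{k=38}^{157} k³ = 153834409 - 494209 = 153340200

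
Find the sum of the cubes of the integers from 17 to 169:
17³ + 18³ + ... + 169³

Use ∑_{k=1}^{n} k³ = [n(n+1)/2]², then subtract the first 16 terms.
∑_{k=1}^{169} k³ = [169×170/2]² = 14365² = 206353225
∑_{k=1}^{16} k³ = [16×17/2]² = 136² = 18496
∑_{k=17}^{169} k³ = 206353225 - 18496 = 206334729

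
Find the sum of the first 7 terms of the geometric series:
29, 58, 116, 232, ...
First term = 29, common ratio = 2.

Sₙ = a(1 - rⁿ) / (1 - r)
S_7 = 29(1 - 2^7) / (1 - 2)
S_7 = 29(1 - 128) / (-1)
S_7 = 3683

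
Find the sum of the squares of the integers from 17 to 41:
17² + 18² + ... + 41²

Use ∑_{k=1}^{n} k² = n(n+1)(2n+1)/6, then subtract the first 16 terms.
∑_{k=1}^{41} k² = 41×42×83/6 = 23821
∑_{k=1}^{16} k² = 16×17×33/6 = 1496
∑_{k=17}^{41} k² = 23821 - 1496 = 22325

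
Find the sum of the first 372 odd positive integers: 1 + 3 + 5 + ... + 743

Sum of first n odd numbers = n²
= 372²
= 138384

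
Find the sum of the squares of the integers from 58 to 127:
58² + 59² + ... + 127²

Use ∑_{k=1}^{n} k² = n(n+1)(2n+1)/6, then subtract the first 57 terms.
∑_{k=1}^{127} k² = 127×128×255/6 = 690880
∑_{k=1}^{57} k² = 57×58×115/6 = 63365
∑_{k=58}^{127} k² = 690880 - 63365 = 627515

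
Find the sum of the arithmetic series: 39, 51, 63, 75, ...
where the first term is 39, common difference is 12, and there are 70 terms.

Sₙ = n/2 × (first + last)
Last term = a + (n-1)d = 39 + (70-1)×12 = 867
S_70 = 70/2 × (39 + 867)
S_70 = 70/2 × 906 = 31710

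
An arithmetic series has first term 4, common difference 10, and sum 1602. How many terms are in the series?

Using S = n/2 × [2a + (n-1)d]
1602 = n/2 × [2(4) + (n-1)(10)]
1602 = n/2 × [8 + 10n - 10]
3204 = n × [-2 + 10n]
10n² + (-2)n - 3204 = 0
Discriminant: Δ = (-2)² - 4(10)(-3204) = 4 + 128160 = 128164
√Δ = 358
n = [-(-2) + √Δ] / (2·10) = (2 + 358) / 20 = 360 / 20 = 18
(The negative root is discarded since n must be a positive integer.)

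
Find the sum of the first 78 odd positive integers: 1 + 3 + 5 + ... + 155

Sum of first n odd numbers = n²
= 78²
= 6084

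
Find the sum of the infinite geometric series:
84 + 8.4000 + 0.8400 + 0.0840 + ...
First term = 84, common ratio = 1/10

For |r| < 1, S = a / (1 - r)
S = 84 / (1 - (1/10))
S = 84 / (9/10)
S = 280/3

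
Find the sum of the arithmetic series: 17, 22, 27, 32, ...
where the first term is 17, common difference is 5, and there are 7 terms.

Sₙ = n/2 × (first + last)
Last term = a + (n-1)d = 17 + (7-1)×5 = 47
S_7 = 7/2 × (17 + 47)
S_7 = 7/2 × 64 = 224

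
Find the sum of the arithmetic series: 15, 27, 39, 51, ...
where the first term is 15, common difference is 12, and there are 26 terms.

Sₙ = n/2 × (first + last)
Last term = a + (n-1)d = 15 + (26-1)×12 = 315
S_26 = 26/2 × (15 + 315)
S_26 = 26/2 × 330 = 4290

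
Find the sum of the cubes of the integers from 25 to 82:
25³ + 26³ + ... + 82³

Use ∑_{k=1}^{n} k³ = [n(n+1)/2]², then subtract the first 24 terms.
∑_{k=1}^{82} k³ = [82×83/2]² = 3403² = 11580409
∑_{k=1}^{24} k³ = [24×25/2]² = 300² = 90000
∑_{k=25}^{82} k³ = 11580409 - 90000 = 11490409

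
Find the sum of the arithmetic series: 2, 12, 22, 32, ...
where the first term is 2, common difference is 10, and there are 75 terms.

Sₙ = n/2 × (first + last)
Last term = a + (n-1)d = 2 + (75-1)×10 = 742
S_75 = 75/2 × (2 + 742)
S_75 = 75/2 × 744 = 27900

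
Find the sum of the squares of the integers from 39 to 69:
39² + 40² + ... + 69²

Use ∑_{k=1}^{n} k² = n(n+1)(2n+1)/6, then subtract the first 38 terms.
∑_{k=1}^{69} k² = 69×70×139/6 = 111895
∑_{k=1}^{38} k² = 38×39×77/6 = 19019
∑_{k=39}^{69} k² = 111895 - 19019 = 92876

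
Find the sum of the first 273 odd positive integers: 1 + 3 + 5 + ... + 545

Sum of first n odd numbers = n²
= 273²
= 74529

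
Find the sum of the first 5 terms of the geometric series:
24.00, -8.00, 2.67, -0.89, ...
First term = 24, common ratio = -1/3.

Sₙ = a(1 - rⁿ) / (1 - r)
S_5 = 24(1 - (-1/3)^5) / (1 - (-1/3))
S_5 = 24(1 - (-1/243)) / (4/3)
S_5 = 488/27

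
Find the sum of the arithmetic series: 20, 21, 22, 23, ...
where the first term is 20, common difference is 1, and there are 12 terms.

Sₙ = n/2 × (first + last)
Last term = a + (n-1)d = 20 + (12-1)×1 = 31
S_12 = 12/2 × (20 + 31)
S_12 = 12/2 × 51 = 306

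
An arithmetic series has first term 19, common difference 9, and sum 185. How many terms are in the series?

Using S = n/2 × [2a + (n-1)d]
185 = n/2 × [2(19) + (n-1)(9)]
185 = n/2 × [38 + 9n - 9]
370 = n × [29 + 9n]
9n² + (29)n - 370 = 0
Discriminant: Δ = (29)² - 4(9)(-370) = 841 + 13320 = 14161
√Δ = 119
n = [-(29) + √Δ] / (2·9) = (-29 + 119) / 18 = 90 / 18 = 5
(The negative root is discarded since n must be a positive integer.)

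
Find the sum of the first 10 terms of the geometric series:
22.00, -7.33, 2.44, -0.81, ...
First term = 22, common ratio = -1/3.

Sₙ = a(1 - rⁿ) / (1 - r)
S_10 = 22(1 - (-1/3)^10) / (1 - (-1/3))
S_10 = 22(1 - (1/59049)) / (4/3)
S_10 = 324764/19683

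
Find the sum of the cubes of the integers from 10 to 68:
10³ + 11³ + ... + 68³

Use ∑_{k=1}^{n} k³ = [n(n+1)/2]², then subtract the first 9 terms.
∑_{k=1}^{68} k³ = [68×69/2]² = 2346² = 5503716
∑_{k=1}^{9} k³ = [9×10/2]² = 45² = 2025
∑_{k=10}^{68} k³ = 5503716 - 2025 = 5501691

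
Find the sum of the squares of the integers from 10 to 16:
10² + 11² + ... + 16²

Use ∑_{k=1}^{n} k² = n(n+1)(2n+1)/6, then subtract the first 9 terms.
∑_{k=1}^{16} k² = 16×17×33/6 = 1496
∑_{k=1}^{9} k² = 9×10×19/6 = 285
∑_{k=10}^{16} k² = 1496 - 285 = 1211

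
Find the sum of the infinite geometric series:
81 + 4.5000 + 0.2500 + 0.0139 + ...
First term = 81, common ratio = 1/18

For |r| < 1, S = a / (1 - r)
S = 81 / (1 - (1/18))
S = 81 / (17/18)
S = 1458/17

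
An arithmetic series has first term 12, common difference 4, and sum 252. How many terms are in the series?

Using S = n/2 × [2a + (n-1)d]
252 = n/2 × [2(12) + (n-1)(4)]
252 = n/2 × [24 + 4n - 4]
504 = n × [20 + 4n]
4n² + (20)n - 504 = 0
Discriminant: Δ = (20)² - 4(4)(-504) = 400 + 8064 = 8464
√Δ = 92
n = [-(20) + √Δ] / (2·4) = (-20 + 92) / 8 = 72 / 8 = 9
(The negative root is discarded since n must be a positive integer.)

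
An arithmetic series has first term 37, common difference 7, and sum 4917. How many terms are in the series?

Using S = n/2 × [2a + (n-1)d]
4917 = n/2 × [2(37) + (n-1)(7)]
4917 = n/2 × [74 + 7n - 7]
9834 = n × [67 + 7n]
7n² + (67)n - 9834 = 0
Discriminant: Δ = (67)² - 4(7)(-9834) = 4489 + 275352 = 279841
√Δ = 529
n = [-(67) + √Δ] / (2·7) = (-67 + 529) / 14 = 462 / 14 = 33
(The negative root is discarded since n must be a positive integer.)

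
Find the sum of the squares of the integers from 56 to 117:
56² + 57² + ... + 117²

Use ∑_{k=1}^{n} k² = n(n+1)(2n+1)/6, then subtract the first 55 terms.
∑_{k=1}^{117} k² = 117×118×235/6 = 540735
∑_{k=1}^{55} k² = 55×56×111/6 = 56980
∑_{k=56}^{117} k² = 540735 - 56980 = 483755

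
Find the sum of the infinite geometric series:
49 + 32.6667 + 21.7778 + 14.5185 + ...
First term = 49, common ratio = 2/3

For |r| < 1, S = a / (1 - r)
S = 49 / (1 - (2/3))
S = 49 / (1/3)
S = 147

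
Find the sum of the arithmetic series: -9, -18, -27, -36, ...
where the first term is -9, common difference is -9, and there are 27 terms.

Sₙ = n/2 × (first + last)
Last term = a + (n-1)d = -9 + (27-1)×(-9) = -243
S_27 = 27/2 × (-9 + (-243))
S_27 = 27/2 × (-252) = -3402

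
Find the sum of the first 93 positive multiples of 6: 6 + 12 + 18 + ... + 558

Factor out 6: = 6(1 + 2 + ... + 93) = 6 × n(n+1)/2
= 6 × 93×94/2
= 6 × 4371
= 26226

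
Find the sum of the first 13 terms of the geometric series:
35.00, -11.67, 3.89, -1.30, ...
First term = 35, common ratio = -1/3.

Sₙ = a(1 - rⁿ) / (1 - r)
S_13 = 35(1 - (-1/3)^13) / (1 - (-1/3))
S_13 = 35(1 - (-1/1594323)) / (4/3)
S_13 = 13950335/531441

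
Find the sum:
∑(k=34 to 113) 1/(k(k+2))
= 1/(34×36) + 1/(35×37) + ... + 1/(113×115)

Partial fractions: 1/(k(k+2)) = (1/2)[1/k - 1/(k+2)]
Telescoping leaves the first two and last two terms:
= (1/2)[1/34 + 1/35 - 1/114 - 1/115]
= 15802/780045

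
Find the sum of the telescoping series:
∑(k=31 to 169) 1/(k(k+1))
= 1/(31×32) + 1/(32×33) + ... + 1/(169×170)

Partial fractions: 1/(k(k+1)) = 1/k - 1/(k+1)
The series telescopes:
= (1/31 - 1/32) + (1/32 - 1/33) + ... + (1/169 - 1/170)
= 1/31 - 1/170
= 139/5270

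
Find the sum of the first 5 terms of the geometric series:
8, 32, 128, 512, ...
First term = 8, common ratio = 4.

Sₙ = a(1 - rⁿ) / (1 - r)
S_5 = 8(1 - 4^5) / (1 - 4)
S_5 = 8(1 - 1024) / (-3)
S_5 = 2728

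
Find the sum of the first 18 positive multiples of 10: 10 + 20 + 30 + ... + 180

Factor out 10: = 10(1 + 2 + ... + 18) = 10 × n(n+1)/2
= 10 × 18×19/2
= 10 × 171
= 1710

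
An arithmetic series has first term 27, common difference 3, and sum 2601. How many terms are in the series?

Using S = n/2 × [2a + (n-1)d]
2601 = n/2 × [2(27) + (n-1)(3)]
2601 = n/2 × [54 + 3n - 3]
5202 = n × [51 + 3n]
3n² + (51)n - 5202 = 0
Discriminant: Δ = (51)² - 4(3)(-5202) = 2601 + 62424 = 65025
√Δ = 255
n = [-(51) + √Δ] / (2·3) = (-51 + 255) / 6 = 204 / 6 = 34
(The negative root is discarded since n must be a positive integer.)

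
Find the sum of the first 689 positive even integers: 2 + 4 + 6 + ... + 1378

Sum of first n even numbers = n(n+1)
= 689×690
= 475410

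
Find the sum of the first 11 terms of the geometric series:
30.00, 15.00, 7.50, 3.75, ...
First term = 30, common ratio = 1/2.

Sₙ = a(1 - rⁿ) / (1 - r)
S_11 = 30(1 - (1/2)^11) / (1 - (1/2))
S_11 = 30(1 - (1/2048)) / (1/2)
S_11 = 30705/512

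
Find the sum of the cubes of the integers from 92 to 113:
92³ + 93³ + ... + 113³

Use ∑_{k=1}^{n} k³ = [n(n+1)/2]², then subtract the first 91 terms.
∑_{k=1}^{113} k³ = [113×114/2]² = 6441² = 41486481
∑_{k=1}^{91} k³ = [91×92/2]² = 4186² = 17522596
∑_{k=92}^{113} k³ = 41486481 - 17522596 = 23963885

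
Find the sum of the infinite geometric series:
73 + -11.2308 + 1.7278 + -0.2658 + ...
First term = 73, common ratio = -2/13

For |r| < 1, S = a / (1 - r)
S = 73 / (1 - (-2/13))
S = 73 / (15/13)
S = 949/15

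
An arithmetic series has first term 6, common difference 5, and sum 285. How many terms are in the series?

Using S = n/2 × [2a + (n-1)d]
285 = n/2 × [2(6) + (n-1)(5)]
285 = n/2 × [12 + 5n - 5]
570 = n × [7 + 5n]
5n² + (7)n - 570 = 0
Discriminant: Δ = (7)² - 4(5)(-570) = 49 + 11400 = 11449
√Δ = 107
n = [-(7) + √Δ] / (2·5) = (-7 + 107) / 10 = 100 / 10 = 10
(The negative root is discarded since n must be a positive integer.)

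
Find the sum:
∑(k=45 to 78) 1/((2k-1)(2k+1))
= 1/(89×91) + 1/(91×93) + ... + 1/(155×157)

Partial fractions: 1/((2k-1)(2k+1)) = (1/2)[1/(2k-1) - 1/(2k+1)]
The series telescopes:
= (1/2)[1/89 - 1/157]
= 34/13973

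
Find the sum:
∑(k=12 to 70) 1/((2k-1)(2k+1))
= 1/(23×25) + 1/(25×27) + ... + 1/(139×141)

Partial fractions: 1/((2k-1)(2k+1)) = (1/2)[1/(2k-1) - 1/(2k+1)]
The series telescopes:
= (1/2)[1/23 - 1/141]
= 59/3243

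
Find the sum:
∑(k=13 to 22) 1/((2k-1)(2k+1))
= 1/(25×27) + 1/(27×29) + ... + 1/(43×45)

Partial fractions: 1/((2k-1)(2k+1)) = (1/2)[1/(2k-1) - 1/(2k+1)]
The series telescopes:
= (1/2)[1/25 - 1/45]
= 2/225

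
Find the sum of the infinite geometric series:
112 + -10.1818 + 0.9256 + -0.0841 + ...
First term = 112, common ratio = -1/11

For |r| < 1, S = a / (1 - r)
S = 112 / (1 - (-1/11))
S = 112 / (12/11)
S = 308/3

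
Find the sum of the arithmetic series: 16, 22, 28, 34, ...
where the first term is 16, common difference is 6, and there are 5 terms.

Sₙ = n/2 × (first + last)
Last term = a + (n-1)d = 16 + (5-1)×6 = 40
S_5 = 5/2 × (16 + 40)
S_5 = 5/2 × 56 = 140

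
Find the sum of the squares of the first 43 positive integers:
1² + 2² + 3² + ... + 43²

Formula: ∑k² = n(n+1)(2n+1)/6
= 43×44×87/6
= 164604/6
= 27434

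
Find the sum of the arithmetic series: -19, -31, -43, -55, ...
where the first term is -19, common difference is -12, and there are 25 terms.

Sₙ = n/2 × (first + last)
Last term = a + (n-1)d = -19 + (25-1)×(-12) = -307
S_25 = 25/2 × (-19 + (-307))
S_25 = 25/2 × (-326) = -4075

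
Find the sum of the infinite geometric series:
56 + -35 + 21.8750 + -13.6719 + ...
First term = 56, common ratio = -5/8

For |r| < 1, S = a / (1 - r)
S = 56 / (1 - (-5/8))
S = 56 / (13/8)
S = 448/13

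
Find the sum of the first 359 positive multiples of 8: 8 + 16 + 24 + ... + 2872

Factor out 8: = 8(1 + 2 + ... + 359) = 8 × n(n+1)/2
= 8 × 359×360/2
= 8 × 64620
= 516960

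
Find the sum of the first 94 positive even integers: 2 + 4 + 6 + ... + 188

Sum of first n even numbers = n(n+1)
= 94×95
= 8930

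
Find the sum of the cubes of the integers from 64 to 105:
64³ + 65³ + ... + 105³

Use ∑_{k=1}^{n} k³ = [n(n+1)/2]², then subtract the first 63 terms.
∑_{k=1}^{105} k³ = [105×106/2]² = 5565² = 30969225
∑_{k=1}^{63} k³ = [63×64/2]² = 2016² = 4064256
∑_{k=64}^{105} k³ = 30969225 - 4064256 = 26904969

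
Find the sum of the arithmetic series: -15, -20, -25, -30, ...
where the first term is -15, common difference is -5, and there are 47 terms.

Sₙ = n/2 × (first + last)
Last term = a + (n-1)d = -15 + (47-1)×(-5) = -245
S_47 = 47/2 × (-15 + (-245))
S_47 = 47/2 × (-260) = -6110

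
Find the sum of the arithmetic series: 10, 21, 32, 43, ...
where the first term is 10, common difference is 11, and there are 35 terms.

Sₙ = n/2 × (first + last)
Last term = a + (n-1)d = 10 + (35-1)×11 = 384
S_35 = 35/2 × (10 + 384)
S_35 = 35/2 × 394 = 6895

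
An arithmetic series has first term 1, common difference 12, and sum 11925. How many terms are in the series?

Using S = n/2 × [2a + (n-1)d]
11925 = n/2 × [2(1) + (n-1)(12)]
11925 = n/2 × [2 + 12n - 12]
23850 = n × [-10 + 12n]
12n² + (-10)n - 23850 = 0
Discriminant: Δ = (-10)² - 4(12)(-23850) = 100 + 1144800 = 1144900
√Δ = 1070
n = [-(-10) + √Δ] / (2·12) = (10 + 1070) / 24 = 1080 / 24 = 45
(The negative root is discarded since n must be a positive integer.)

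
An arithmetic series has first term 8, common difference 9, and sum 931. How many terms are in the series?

Using S = n/2 × [2a + (n-1)d]
931 = n/2 × [2(8) + (n-1)(9)]
931 = n/2 × [16 + 9n - 9]
1862 = n × [7 + 9n]
9n² + (7)n - 1862 = 0
Discriminant: Δ = (7)² - 4(9)(-1862) = 49 + 67032 = 67081
√Δ = 259
n = [-(7) + √Δ] / (2·9) = (-7 + 259) / 18 = 252 / 18 = 14
(The negative root is discarded since n must be a positive integer.)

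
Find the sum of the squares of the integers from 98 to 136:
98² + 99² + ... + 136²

Use ∑_{k=1}^{n} k² = n(n+1)(2n+1)/6, then subtract the first 97 terms.
∑_{k=1}^{136} k² = 136×137×273/6 = 847756
∑_{k=1}^{97} k² = 97×98×195/6 = 308945
∑_{k=98}^{136} k² = 847756 - 308945 = 538811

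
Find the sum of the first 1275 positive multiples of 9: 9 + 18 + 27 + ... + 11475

Factor out 9: = 9(1 + 2 + ... + 1275) = 9 × n(n+1)/2
= 9 × 1275×1276/2
= 9 × 813450
= 7321050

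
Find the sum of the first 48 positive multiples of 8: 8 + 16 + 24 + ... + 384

Factor out 8: = 8(1 + 2 + ... + 48) = 8 × n(n+1)/2
= 8 × 48×49/2
= 8 × 1176
= 9408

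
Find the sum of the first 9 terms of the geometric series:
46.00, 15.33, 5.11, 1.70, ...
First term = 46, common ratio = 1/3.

Sₙ = a(1 - rⁿ) / (1 - r)
S_9 = 46(1 - (1/3)^9) / (1 - (1/3))
S_9 = 46(1 - (1/19683)) / (2/3)
S_9 = 452686/6561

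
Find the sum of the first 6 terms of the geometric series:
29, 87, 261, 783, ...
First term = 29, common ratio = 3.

Sₙ = a(1 - rⁿ) / (1 - r)
S_6 = 29(1 - 3^6) / (1 - 3)
S_6 = 29(1 - 729) / (-2)
S_6 = 10556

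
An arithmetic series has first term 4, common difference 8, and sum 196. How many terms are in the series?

Using S = n/2 × [2a + (n-1)d]
196 = n/2 × [2(4) + (n-1)(8)]
196 = n/2 × [8 + 8n - 8]
392 = n × [0 + 8n]
8n² + (0)n - 392 = 0
Discriminant: Δ = (0)² - 4(8)(-392) = 0 + 12544 = 12544
√Δ = 112
n = [-(0) + √Δ] / (2·8) = (0 + 112) / 16 = 112 / 16 = 7
(The negative root is discarded since n must be a positive integer.)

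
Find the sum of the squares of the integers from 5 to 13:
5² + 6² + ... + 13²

Use ∑_{k=1}^{n} k² = n(n+1)(2n+1)/6, then subtract the first 4 terms.
∑_{k=1}^{13} k² = 13×14×27/6 = 819
∑_{k=1}^{4} k² = 4×5×9/6 = 30
∑_{k=5}^{13} k² = 819 - 30 = 789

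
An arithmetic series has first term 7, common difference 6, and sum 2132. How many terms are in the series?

Using S = n/2 × [2a + (n-1)d]
2132 = n/2 × [2(7) + (n-1)(6)]
2132 = n/2 × [14 + 6n - 6]
4264 = n × [8 + 6n]
6n² + (8)n - 4264 = 0
Discriminant: Δ = (8)² - 4(6)(-4264) = 64 + 102336 = 102400
√Δ = 320
n = [-(8) + √Δ] / (2·6) = (-8 + 320) / 12 = 312 / 12 = 26
(The negative root is discarded since n must be a positive integer.)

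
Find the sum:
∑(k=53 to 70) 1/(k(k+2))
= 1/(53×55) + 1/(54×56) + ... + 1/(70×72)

Partial fractions: 1/(k(k+2)) = (1/2)[1/k - 1/(k+2)]
Telescoping leaves the first two and last two terms:
= (1/2)[1/53 + 1/54 - 1/71 - 1/72]
= 7651/1625616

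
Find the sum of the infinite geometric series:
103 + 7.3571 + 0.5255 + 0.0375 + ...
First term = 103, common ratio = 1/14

For |r| < 1, S = a / (1 - r)
S = 103 / (1 - (1/14))
S = 103 / (13/14)
S = 1442/13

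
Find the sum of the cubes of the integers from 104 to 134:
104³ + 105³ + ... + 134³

Use ∑_{k=1}^{n} k³ = [n(n+1)/2]², then subtract the first 103 terms.
∑_{k=1}^{134} k³ = [134×135/2]² = 9045² = 81812025
∑_{k=1}^{103} k³ = [103×104/2]² = 5356² = 28686736
∑_{k=104}^{134} k³ = 81812025 - 28686736 = 53125289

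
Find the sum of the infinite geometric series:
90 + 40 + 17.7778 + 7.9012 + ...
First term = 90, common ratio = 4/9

For |r| < 1, S = a / (1 - r)
S = 90 / (1 - (4/9))
S = 90 / (5/9)
S = 162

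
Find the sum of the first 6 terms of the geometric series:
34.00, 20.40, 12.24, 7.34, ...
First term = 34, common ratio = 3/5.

Sₙ = a(1 - rⁿ) / (1 - r)
S_6 = 34(1 - (3/5)^6) / (1 - (3/5))
S_6 = 34(1 - (729/15625)) / (2/5)
S_6 = 253232/3125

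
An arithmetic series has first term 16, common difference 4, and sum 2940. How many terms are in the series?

Using S = n/2 × [2a + (n-1)d]
2940 = n/2 × [2(16) + (n-1)(4)]
2940 = n/2 × [32 + 4n - 4]
5880 = n × [28 + 4n]
4n² + (28)n - 5880 = 0
Discriminant: Δ = (28)² - 4(4)(-5880) = 784 + 94080 = 94864
√Δ = 308
n = [-(28) + √Δ] / (2·4) = (-28 + 308) / 8 = 280 / 8 = 35
(The negative root is discarded since n must be a positive integer.)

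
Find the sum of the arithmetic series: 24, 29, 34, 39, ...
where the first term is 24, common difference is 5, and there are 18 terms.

Sₙ = n/2 × (first + last)
Last term = a + (n-1)d = 24 + (18-1)×5 = 109
S_18 = 18/2 × (24 + 109)
S_18 = 18/2 × 133 = 1197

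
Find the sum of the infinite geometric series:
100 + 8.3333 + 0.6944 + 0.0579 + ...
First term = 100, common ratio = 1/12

For |r| < 1, S = a / (1 - r)
S = 100 / (1 - (1/12))
S = 100 / (11/12)
S = 1200/11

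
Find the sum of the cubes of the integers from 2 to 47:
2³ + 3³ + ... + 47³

Use ∑_{k=1}^{n} k³ = [n(n+1)/2]², then subtract the first 1 terms.
∑_{k=1}^{47} k³ = [47×48/2]² = 1128² = 1272384
∑_{k=1}^{1} k³ = [1×2/2]² = 1² = 1
∑_{k=2}^{47} k³ = 1272384 - 1 = 1272383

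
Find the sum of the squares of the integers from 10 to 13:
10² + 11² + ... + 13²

Use ∑_{k=1}^{n} k² = n(n+1)(2n+1)/6, then subtract the first 9 terms.
∑_{k=1}^{13} k² = 13×14×27/6 = 819
∑_{k=1}^{9} k² = 9×10×19/6 = 285
∑_{k=10}^{13} k² = 819 - 285 = 534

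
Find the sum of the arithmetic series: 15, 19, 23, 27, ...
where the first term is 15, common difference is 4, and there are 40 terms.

Sₙ = n/2 × (first + last)
Last term = a + (n-1)d = 15 + (40-1)×4 = 171
S_40 = 40/2 × (15 + 171)
S_40 = 40/2 × 186 = 3720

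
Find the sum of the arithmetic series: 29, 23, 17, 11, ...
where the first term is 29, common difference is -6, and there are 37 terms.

Sₙ = n/2 × (first + last)
Last term = a + (n-1)d = 29 + (37-1)×(-6) = -187
S_37 = 37/2 × (29 + (-187))
S_37 = 37/2 × (-158) = -2923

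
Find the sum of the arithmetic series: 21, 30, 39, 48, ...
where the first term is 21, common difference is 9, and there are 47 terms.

Sₙ = n/2 × (first + last)
Last term = a + (n-1)d = 21 + (47-1)×9 = 435
S_47 = 47/2 × (21 + 435)
S_47 = 47/2 × 456 = 10716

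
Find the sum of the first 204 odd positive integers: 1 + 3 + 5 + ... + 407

Sum of first n odd numbers = n²
= 204²
= 41616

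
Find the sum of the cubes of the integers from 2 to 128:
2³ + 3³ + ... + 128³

Use ∑_{k=1}^{n} k³ = [n(n+1)/2]², then subtract the first 1 terms.
∑_{k=1}^{128} k³ = [128×129/2]² = 8256² = 68161536
∑_{k=1}^{1} k³ = [1×2/2]² = 1² = 1
∑_{k=2}^{128} k³ = 68161536 - 1 = 68161535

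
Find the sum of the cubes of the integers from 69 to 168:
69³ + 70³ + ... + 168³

Use ∑_{k=1}^{n} k³ = [n(n+1)/2]², then subtract the first 68 terms.
∑_{k=1}^{168} k³ = [168×169/2]² = 14196² = 201526416
∑_{k=1}^{68} k³ = [68×69/2]² = 2346² = 5503716
∑_{k=69}^{168} k³ = 201526416 - 5503716 = 196022700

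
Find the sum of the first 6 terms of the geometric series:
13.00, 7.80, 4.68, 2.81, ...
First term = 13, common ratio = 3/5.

Sₙ = a(1 - rⁿ) / (1 - r)
S_6 = 13(1 - (3/5)^6) / (1 - (3/5))
S_6 = 13(1 - (729/15625)) / (2/5)
S_6 = 96824/3125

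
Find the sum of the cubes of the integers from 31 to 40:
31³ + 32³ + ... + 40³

Use ∑_{k=1}^{n} k³ = [n(n+1)/2]², then subtract the first 30 terms.
∑_{k=1}^{40} k³ = [40×41/2]² = 820² = 672400
∑_{k=1}^{30} k³ = [30×31/2]² = 465² = 216225
∑_{k=31}^{40} k³ = 672400 - 216225 = 456175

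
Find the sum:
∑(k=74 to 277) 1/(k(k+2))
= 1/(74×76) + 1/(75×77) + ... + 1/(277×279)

Partial fractions: 1/(k(k+2)) = (1/2)[1/k - 1/(k+2)]
Telescoping leaves the first two and last two terms:
= (1/2)[1/74 + 1/75 - 1/278 - 1/279]
= 705449/71744850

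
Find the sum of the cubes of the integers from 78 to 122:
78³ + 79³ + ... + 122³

Use ∑_{k=1}^{n} k³ = [n(n+1)/2]², then subtract the first 77 terms.
∑_{k=1}^{122} k³ = [122×123/2]² = 7503² = 56295009
∑_{k=1}^{77} k³ = [77×78/2]² = 3003² = 9018009
∑_{k=78}^{122} k³ = 56295009 - 9018009 = 47277000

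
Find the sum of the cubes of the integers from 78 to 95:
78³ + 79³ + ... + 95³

Use ∑_{k=1}^{n} k³ = [n(n+1)/2]², then subtract the first 77 terms.
∑_{k=1}^{95} k³ = [95×96/2]² = 4560² = 20793600
∑_{k=1}^{77} k³ = [77×78/2]² = 3003² = 9018009
∑_{k=78}^{95} k³ = 20793600 - 9018009 = 11775591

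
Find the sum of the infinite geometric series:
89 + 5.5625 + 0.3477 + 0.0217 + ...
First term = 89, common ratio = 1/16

For |r| < 1, S = a / (1 - r)
S = 89 / (1 - (1/16))
S = 89 / (15/16)
S = 1424/15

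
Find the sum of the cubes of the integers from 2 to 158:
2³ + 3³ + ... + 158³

Use ∑_{k=1}^{n} k³ = [n(n+1)/2]², then subtract the first 1 terms.
∑_{k=1}^{158} k³ = [158×159/2]² = 12561² = 157778721
∑_{k=1}^{1} k³ = [1×2/2]² = 1² = 1
∑_{k=2}^{158} k³ = 157778721 - 1 = 157778720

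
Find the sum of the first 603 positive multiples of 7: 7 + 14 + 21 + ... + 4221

Factor out 7: = 7(1 + 2 + ... + 603) = 7 × n(n+1)/2
= 7 × 603×604/2
= 7 × 182106
= 1274742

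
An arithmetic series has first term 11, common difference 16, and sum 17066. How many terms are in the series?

Using S = n/2 × [2a + (n-1)d]
17066 = n/2 × [2(11) + (n-1)(16)]
17066 = n/2 × [22 + 16n - 16]
34132 = n × [6 + 16n]
16n² + (6)n - 34132 = 0
Discriminant: Δ = (6)² - 4(16)(-34132) = 36 + 2184448 = 2184484
√Δ = 1478
n = [-(6) + √Δ] / (2·16) = (-6 + 1478) / 32 = 1472 / 32 = 46
(The negative root is discarded since n must be a positive integer.)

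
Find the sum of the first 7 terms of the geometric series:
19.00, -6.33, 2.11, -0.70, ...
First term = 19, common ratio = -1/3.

Sₙ = a(1 - rⁿ) / (1 - r)
S_7 = 19(1 - (-1/3)^7) / (1 - (-1/3))
S_7 = 19(1 - (-1/2187)) / (4/3)
S_7 = 10393/729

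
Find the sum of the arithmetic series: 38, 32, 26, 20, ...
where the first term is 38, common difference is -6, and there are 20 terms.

Sₙ = n/2 × (first + last)
Last term = a + (n-1)d = 38 + (20-1)×(-6) = -76
S_20 = 20/2 × (38 + (-76))
S_20 = 20/2 × (-38) = -380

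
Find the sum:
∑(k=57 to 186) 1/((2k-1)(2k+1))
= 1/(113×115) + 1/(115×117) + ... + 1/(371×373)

Partial fractions: 1/((2k-1)(2k+1)) = (1/2)[1/(2k-1) - 1/(2k+1)]
The series telescopes:
= (1/2)[1/113 - 1/373]
= 130/42149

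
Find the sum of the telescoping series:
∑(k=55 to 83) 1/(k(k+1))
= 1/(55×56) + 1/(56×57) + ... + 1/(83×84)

Partial fractions: 1/(k(k+1)) = 1/k - 1/(k+1)
The series telescopes:
= (1/55 - 1/56) + (1/56 - 1/57) + ... + (1/83 - 1/84)
= 1/55 - 1/84
= 29/4620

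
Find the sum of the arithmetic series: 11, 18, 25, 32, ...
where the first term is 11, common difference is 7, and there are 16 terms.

Sₙ = n/2 × (first + last)
Last term = a + (n-1)d = 11 + (16-1)×7 = 116
S_16 = 16/2 × (11 + 116)
S_16 = 16/2 × 127 = 1016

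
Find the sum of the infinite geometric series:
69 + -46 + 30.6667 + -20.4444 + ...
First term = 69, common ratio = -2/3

For |r| < 1, S = a / (1 - r)
S = 69 / (1 - (-2/3))
S = 69 / (5/3)
S = 207/5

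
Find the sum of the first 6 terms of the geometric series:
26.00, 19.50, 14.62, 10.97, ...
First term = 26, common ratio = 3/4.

Sₙ = a(1 - rⁿ) / (1 - r)
S_6 = 26(1 - (3/4)^6) / (1 - (3/4))
S_6 = 26(1 - (729/4096)) / (1/4)
S_6 = 43771/512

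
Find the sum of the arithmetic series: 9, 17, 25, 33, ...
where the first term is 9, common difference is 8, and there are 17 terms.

Sₙ = n/2 × (first + last)
Last term = a + (n-1)d = 9 + (17-1)×8 = 137
S_17 = 17/2 × (9 + 137)
S_17 = 17/2 × 146 = 1241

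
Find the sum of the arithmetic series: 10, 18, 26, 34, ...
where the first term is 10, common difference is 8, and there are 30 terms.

Sₙ = n/2 × (first + last)
Last term = a + (n-1)d = 10 + (30-1)×8 = 242
S_30 = 30/2 × (10 + 242)
S_30 = 30/2 × 252 = 3780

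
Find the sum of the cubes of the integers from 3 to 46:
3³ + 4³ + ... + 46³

Use ∑_{k=1}^{n} k³ = [n(n+1)/2]², then subtract the first 2 terms.
∑_{k=1}^{46} k³ = [46×47/2]² = 1081² = 1168561
∑_{k=1}^{2} k³ = [2×3/2]² = 3² = 9
∑_{k=3}^{46} k³ = 1168561 - 9 = 1168552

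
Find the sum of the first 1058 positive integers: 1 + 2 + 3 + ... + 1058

Formula: ∑k = n(n+1)/2
= 1058×1059/2
= 1120422/2
= 560211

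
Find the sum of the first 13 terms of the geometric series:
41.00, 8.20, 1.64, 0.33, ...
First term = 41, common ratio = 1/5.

Sₙ = a(1 - rⁿ) / (1 - r)
S_13 = 41(1 - (1/5)^13) / (1 - (1/5))
S_13 = 41(1 - (1/1220703125)) / (4/5)
S_13 = 12512207021/244140625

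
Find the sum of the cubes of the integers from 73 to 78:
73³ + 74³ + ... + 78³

Use ∑_{k=1}^{n} k³ = [n(n+1)/2]², then subtract the first 72 terms.
∑_{k=1}^{78} k³ = [78×79/2]² = 3081² = 9492561
∑_{k=1}^{72} k³ = [72×73/2]² = 2628² = 6906384
∑_{k=73}^{78} k³ = 9492561 - 6906384 = 2586177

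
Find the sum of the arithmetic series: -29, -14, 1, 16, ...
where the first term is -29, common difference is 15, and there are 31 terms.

Sₙ = n/2 × (first + last)
Last term = a + (n-1)d = -29 + (31-1)×15 = 421
S_31 = 31/2 × (-29 + 421)
S_31 = 31/2 × 392 = 6076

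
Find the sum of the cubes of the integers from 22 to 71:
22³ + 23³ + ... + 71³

Use ∑_{k=1}^{n} k³ = [n(n+1)/2]², then subtract the first 21 terms.
∑_{k=1}^{71} k³ = [71×72/2]² = 2556² = 6533136
∑_{k=1}^{21} k³ = [21×22/2]² = 231² = 53361
∑_{k=22}^{71} k³ = 6533136 - 53361 = 6479775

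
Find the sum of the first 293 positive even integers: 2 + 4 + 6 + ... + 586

Sum of first n even numbers = n(n+1)
= 293×294
= 86142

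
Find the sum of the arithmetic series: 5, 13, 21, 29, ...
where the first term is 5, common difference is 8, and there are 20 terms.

Sₙ = n/2 × (first + last)
Last term = a + (n-1)d = 5 + (20-1)×8 = 157
S_20 = 20/2 × (5 + 157)
S_20 = 20/2 × 162 = 1620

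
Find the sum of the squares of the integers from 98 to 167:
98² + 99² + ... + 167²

Use ∑_{k=1}^{n} k² = n(n+1)(2n+1)/6, then subtract the first 97 terms.
∑_{k=1}^{167} k² = 167×168×335/6 = 1566460
∑_{k=1}^{97} k² = 97×98×195/6 = 308945
∑_{k=98}^{167} k² = 1566460 - 308945 = 1257515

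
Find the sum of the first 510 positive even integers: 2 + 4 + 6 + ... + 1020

Sum of first n even numbers = n(n+1)
= 510×511
= 260610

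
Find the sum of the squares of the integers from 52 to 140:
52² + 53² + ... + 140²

Use ∑_{k=1}^{n} k² = n(n+1)(2n+1)/6, then subtract the first 51 terms.
∑_{k=1}^{140} k² = 140×141×281/6 = 924490
∑_{k=1}^{51} k² = 51×52×103/6 = 45526
∑_{k=52}^{140} k² = 924490 - 45526 = 878964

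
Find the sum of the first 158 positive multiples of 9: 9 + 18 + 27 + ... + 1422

Factor out 9: = 9(1 + 2 + ... + 158) = 9 × n(n+1)/2
= 9 × 158×159/2
= 9 × 12561
= 113049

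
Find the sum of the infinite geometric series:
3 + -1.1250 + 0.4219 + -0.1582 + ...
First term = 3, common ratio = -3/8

For |r| < 1, S = a / (1 - r)
S = 3 / (1 - (-3/8))
S = 3 / (11/8)
S = 24/11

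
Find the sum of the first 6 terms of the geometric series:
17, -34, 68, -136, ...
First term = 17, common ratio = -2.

Sₙ = a(1 - rⁿ) / (1 - r)
S_6 = 17(1 - (-2)^6) / (1 - (-2))
S_6 = 17(1 - 64) / (3)
S_6 = -357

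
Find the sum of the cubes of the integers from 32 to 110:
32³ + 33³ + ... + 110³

Use ∑_{k=1}^{n} k³ = [n(n+1)/2]², then subtract the first 31 terms.
∑_{k=1}^{110} k³ = [110×111/2]² = 6105² = 37271025
∑_{k=1}^{31} k³ = [31×32/2]² = 496² = 246016
∑_{k=32}^{110} k³ = 37271025 - 246016 = 37025009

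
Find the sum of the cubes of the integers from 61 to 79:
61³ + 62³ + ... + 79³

Use ∑_{k=1}^{n} k³ = [n(n+1)/2]², then subtract the first 60 terms.
∑_{k=1}^{79} k³ = [79×80/2]² = 3160² = 9985600
∑_{k=1}^{60} k³ = [60×61/2]² = 1830² = 3348900
∑_{k=61}^{79} k³ = 9985600 - 3348900 = 6636700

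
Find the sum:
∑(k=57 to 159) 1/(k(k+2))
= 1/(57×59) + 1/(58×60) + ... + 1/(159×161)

Partial fractions: 1/(k(k+2)) = (1/2)[1/k - 1/(k+2)]
Telescoping leaves the first two and last two terms:
= (1/2)[1/57 + 1/58 - 1/160 - 1/161]
= 950587/85162560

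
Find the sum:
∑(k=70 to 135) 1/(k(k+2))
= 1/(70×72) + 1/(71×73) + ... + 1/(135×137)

Partial fractions: 1/(k(k+2)) = (1/2)[1/k - 1/(k+2)]
Telescoping leaves the first two and last two terms:
= (1/2)[1/70 + 1/71 - 1/136 - 1/137]
= 635151/92601040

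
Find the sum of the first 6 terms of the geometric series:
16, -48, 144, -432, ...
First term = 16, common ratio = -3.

Sₙ = a(1 - rⁿ) / (1 - r)
S_6 = 16(1 - (-3)^6) / (1 - (-3))
S_6 = 16(1 - 729) / (4)
S_6 = -2912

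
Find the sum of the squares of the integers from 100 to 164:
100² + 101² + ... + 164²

Use ∑_{k=1}^{n} k² = n(n+1)(2n+1)/6, then subtract the first 99 terms.
∑_{k=1}^{164} k² = 164×165×329/6 = 1483790
∑_{k=1}^{99} k² = 99×100×199/6 = 328350
∑_{k=100}^{164} k² = 1483790 - 328350 = 1155440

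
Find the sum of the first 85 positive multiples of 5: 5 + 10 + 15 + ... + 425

Factor out 5: = 5(1 + 2 + ... + 85) = 5 × n(n+1)/2
= 5 × 85×86/2
= 5 × 3655
= 18275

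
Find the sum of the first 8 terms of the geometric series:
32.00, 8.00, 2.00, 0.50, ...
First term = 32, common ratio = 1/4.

Sₙ = a(1 - rⁿ) / (1 - r)
S_8 = 32(1 - (1/4)^8) / (1 - (1/4))
S_8 = 32(1 - (1/65536)) / (3/4)
S_8 = 21845/512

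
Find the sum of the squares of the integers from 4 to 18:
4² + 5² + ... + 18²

Use ∑_{k=1}^{n} k² = n(n+1)(2n+1)/6, then subtract the first 3 terms.
∑_{k=1}^{18} k² = 18×19×37/6 = 2109
∑_{k=1}^{3} k² = 3×4×7/6 = 14
∑_{k=4}^{18} k² = 2109 - 14 = 2095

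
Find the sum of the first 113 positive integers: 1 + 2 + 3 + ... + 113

Formula: ∑k = n(n+1)/2
= 113×114/2
= 12882/2
= 6441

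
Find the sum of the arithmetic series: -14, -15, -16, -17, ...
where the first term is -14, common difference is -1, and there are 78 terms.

Sₙ = n/2 × (first + last)
Last term = a + (n-1)d = -14 + (78-1)×(-1) = -91
S_78 = 78/2 × (-14 + (-91))
S_78 = 78/2 × (-105) = -4095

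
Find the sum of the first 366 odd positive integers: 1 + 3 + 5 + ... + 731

Sum of first n odd numbers = n²
= 366²
= 133956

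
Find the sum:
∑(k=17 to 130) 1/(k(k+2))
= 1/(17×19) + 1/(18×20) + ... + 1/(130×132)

Partial fractions: 1/(k(k+2)) = (1/2)[1/k - 1/(k+2)]
Telescoping leaves the first two and last two terms:
= (1/2)[1/17 + 1/18 - 1/131 - 1/132]
= 87457/1763784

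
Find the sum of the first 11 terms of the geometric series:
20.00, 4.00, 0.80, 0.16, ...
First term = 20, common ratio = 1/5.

Sₙ = a(1 - rⁿ) / (1 - r)
S_11 = 20(1 - (1/5)^11) / (1 - (1/5))
S_11 = 20(1 - (1/48828125)) / (4/5)
S_11 = 48828124/1953125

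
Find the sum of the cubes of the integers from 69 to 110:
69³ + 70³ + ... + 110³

Use ∑_{k=1}^{n} k³ = [n(n+1)/2]², then subtract the first 68 terms.
∑_{k=1}^{110} k³ = [110×111/2]² = 6105² = 37271025
∑_{k=1}^{68} k³ = [68×69/2]² = 2346² = 5503716
∑_{k=69}^{110} k³ = 37271025 - 5503716 = 31767309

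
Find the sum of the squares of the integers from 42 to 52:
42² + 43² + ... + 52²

Use ∑_{k=1}^{n} k² = n(n+1)(2n+1)/6, then subtract the first 41 terms.
∑_{k=1}^{52} k² = 52×53×105/6 = 48230
∑_{k=1}^{41} k² = 41×42×83/6 = 23821
∑_{k=42}^{52} k² = 48230 - 23821 = 24409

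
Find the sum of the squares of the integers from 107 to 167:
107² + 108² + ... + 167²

Use ∑_{k=1}^{n} k² = n(n+1)(2n+1)/6, then subtract the first 106 terms.
∑_{k=1}^{167} k² = 167×168×335/6 = 1566460
∑_{k=1}^{106} k² = 106×107×213/6 = 402641
∑_{k=107}^{167} k² = 1566460 - 402641 = 1163819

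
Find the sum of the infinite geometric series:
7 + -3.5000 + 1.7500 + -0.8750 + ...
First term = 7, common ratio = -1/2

For |r| < 1, S = a / (1 - r)
S = 7 / (1 - (-1/2))
S = 7 / (3/2)
S = 14/3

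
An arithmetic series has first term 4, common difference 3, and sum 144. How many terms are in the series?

Using S = n/2 × [2a + (n-1)d]
144 = n/2 × [2(4) + (n-1)(3)]
144 = n/2 × [8 + 3n - 3]
288 = n × [5 + 3n]
3n² + (5)n - 288 = 0
Discriminant: Δ = (5)² - 4(3)(-288) = 25 + 3456 = 3481
√Δ = 59
n = [-(5) + √Δ] / (2·3) = (-5 + 59) / 6 = 54 / 6 = 9
(The negative root is discarded since n must be a positive integer.)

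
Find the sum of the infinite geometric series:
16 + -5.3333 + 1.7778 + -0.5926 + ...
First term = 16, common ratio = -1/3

For |r| < 1, S = a / (1 - r)
S = 16 / (1 - (-1/3))
S = 16 / (4/3)
S = 12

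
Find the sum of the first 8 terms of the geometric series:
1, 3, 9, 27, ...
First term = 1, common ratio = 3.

Sₙ = a(1 - rⁿ) / (1 - r)
S_8 = 1(1 - 3^8) / (1 - 3)
S_8 = 1(1 - 6561) / (-2)
S_8 = 3280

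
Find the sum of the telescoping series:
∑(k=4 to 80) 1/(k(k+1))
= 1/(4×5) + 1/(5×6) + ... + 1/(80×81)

Partial fractions: 1/(k(k+1)) = 1/k - 1/(k+1)
The series telescopes:
= (1/4 - 1/5) + (1/5 - 1/6) + ... + (1/80 - 1/81)
= 1/4 - 1/81
= 77/324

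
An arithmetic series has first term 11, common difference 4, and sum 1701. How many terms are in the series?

Using S = n/2 × [2a + (n-1)d]
1701 = n/2 × [2(11) + (n-1)(4)]
1701 = n/2 × [22 + 4n - 4]
3402 = n × [18 + 4n]
4n² + (18)n - 3402 = 0
Discriminant: Δ = (18)² - 4(4)(-3402) = 324 + 54432 = 54756
√Δ = 234
n = [-(18) + √Δ] / (2·4) = (-18 + 234) / 8 = 216 / 8 = 27
(The negative root is discarded since n must be a positive integer.)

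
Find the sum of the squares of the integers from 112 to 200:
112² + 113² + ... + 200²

Use ∑_{k=1}^{n} k² = n(n+1)(2n+1)/6, then subtract the first 111 terms.
∑_{k=1}^{200} k² = 200×201×401/6 = 2686700
∑_{k=1}^{111} k² = 111×112×223/6 = 462056
∑_{k=112}^{200} k² = 2686700 - 462056 = 2224644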